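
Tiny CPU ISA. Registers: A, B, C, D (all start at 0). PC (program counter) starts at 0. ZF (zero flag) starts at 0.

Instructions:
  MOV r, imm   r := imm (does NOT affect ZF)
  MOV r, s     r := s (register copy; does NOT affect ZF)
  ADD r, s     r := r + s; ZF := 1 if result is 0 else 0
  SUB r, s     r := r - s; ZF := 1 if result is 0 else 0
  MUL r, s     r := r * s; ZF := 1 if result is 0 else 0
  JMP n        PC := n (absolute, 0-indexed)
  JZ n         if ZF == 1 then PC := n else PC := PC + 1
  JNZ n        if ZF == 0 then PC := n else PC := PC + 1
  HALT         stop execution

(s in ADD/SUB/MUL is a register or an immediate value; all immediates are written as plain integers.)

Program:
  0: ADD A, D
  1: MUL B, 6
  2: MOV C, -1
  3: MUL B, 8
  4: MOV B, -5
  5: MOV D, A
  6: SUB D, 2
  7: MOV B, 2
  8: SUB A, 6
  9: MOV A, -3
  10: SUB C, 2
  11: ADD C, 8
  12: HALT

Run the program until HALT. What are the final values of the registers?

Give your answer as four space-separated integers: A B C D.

Step 1: PC=0 exec 'ADD A, D'. After: A=0 B=0 C=0 D=0 ZF=1 PC=1
Step 2: PC=1 exec 'MUL B, 6'. After: A=0 B=0 C=0 D=0 ZF=1 PC=2
Step 3: PC=2 exec 'MOV C, -1'. After: A=0 B=0 C=-1 D=0 ZF=1 PC=3
Step 4: PC=3 exec 'MUL B, 8'. After: A=0 B=0 C=-1 D=0 ZF=1 PC=4
Step 5: PC=4 exec 'MOV B, -5'. After: A=0 B=-5 C=-1 D=0 ZF=1 PC=5
Step 6: PC=5 exec 'MOV D, A'. After: A=0 B=-5 C=-1 D=0 ZF=1 PC=6
Step 7: PC=6 exec 'SUB D, 2'. After: A=0 B=-5 C=-1 D=-2 ZF=0 PC=7
Step 8: PC=7 exec 'MOV B, 2'. After: A=0 B=2 C=-1 D=-2 ZF=0 PC=8
Step 9: PC=8 exec 'SUB A, 6'. After: A=-6 B=2 C=-1 D=-2 ZF=0 PC=9
Step 10: PC=9 exec 'MOV A, -3'. After: A=-3 B=2 C=-1 D=-2 ZF=0 PC=10
Step 11: PC=10 exec 'SUB C, 2'. After: A=-3 B=2 C=-3 D=-2 ZF=0 PC=11
Step 12: PC=11 exec 'ADD C, 8'. After: A=-3 B=2 C=5 D=-2 ZF=0 PC=12
Step 13: PC=12 exec 'HALT'. After: A=-3 B=2 C=5 D=-2 ZF=0 PC=12 HALTED

Answer: -3 2 5 -2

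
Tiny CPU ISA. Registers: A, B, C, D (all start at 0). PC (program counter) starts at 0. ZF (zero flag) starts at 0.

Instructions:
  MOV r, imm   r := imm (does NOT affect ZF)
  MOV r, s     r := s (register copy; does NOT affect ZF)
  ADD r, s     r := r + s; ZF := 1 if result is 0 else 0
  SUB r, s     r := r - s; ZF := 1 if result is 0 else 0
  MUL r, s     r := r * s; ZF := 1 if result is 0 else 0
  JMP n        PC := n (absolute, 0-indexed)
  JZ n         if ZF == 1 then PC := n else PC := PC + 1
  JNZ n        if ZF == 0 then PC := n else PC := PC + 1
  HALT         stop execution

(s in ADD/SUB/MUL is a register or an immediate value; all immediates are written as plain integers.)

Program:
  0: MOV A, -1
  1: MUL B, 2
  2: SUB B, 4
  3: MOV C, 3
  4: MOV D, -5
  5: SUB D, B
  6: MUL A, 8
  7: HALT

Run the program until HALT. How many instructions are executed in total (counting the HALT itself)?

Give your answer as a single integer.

Answer: 8

Derivation:
Step 1: PC=0 exec 'MOV A, -1'. After: A=-1 B=0 C=0 D=0 ZF=0 PC=1
Step 2: PC=1 exec 'MUL B, 2'. After: A=-1 B=0 C=0 D=0 ZF=1 PC=2
Step 3: PC=2 exec 'SUB B, 4'. After: A=-1 B=-4 C=0 D=0 ZF=0 PC=3
Step 4: PC=3 exec 'MOV C, 3'. After: A=-1 B=-4 C=3 D=0 ZF=0 PC=4
Step 5: PC=4 exec 'MOV D, -5'. After: A=-1 B=-4 C=3 D=-5 ZF=0 PC=5
Step 6: PC=5 exec 'SUB D, B'. After: A=-1 B=-4 C=3 D=-1 ZF=0 PC=6
Step 7: PC=6 exec 'MUL A, 8'. After: A=-8 B=-4 C=3 D=-1 ZF=0 PC=7
Step 8: PC=7 exec 'HALT'. After: A=-8 B=-4 C=3 D=-1 ZF=0 PC=7 HALTED
Total instructions executed: 8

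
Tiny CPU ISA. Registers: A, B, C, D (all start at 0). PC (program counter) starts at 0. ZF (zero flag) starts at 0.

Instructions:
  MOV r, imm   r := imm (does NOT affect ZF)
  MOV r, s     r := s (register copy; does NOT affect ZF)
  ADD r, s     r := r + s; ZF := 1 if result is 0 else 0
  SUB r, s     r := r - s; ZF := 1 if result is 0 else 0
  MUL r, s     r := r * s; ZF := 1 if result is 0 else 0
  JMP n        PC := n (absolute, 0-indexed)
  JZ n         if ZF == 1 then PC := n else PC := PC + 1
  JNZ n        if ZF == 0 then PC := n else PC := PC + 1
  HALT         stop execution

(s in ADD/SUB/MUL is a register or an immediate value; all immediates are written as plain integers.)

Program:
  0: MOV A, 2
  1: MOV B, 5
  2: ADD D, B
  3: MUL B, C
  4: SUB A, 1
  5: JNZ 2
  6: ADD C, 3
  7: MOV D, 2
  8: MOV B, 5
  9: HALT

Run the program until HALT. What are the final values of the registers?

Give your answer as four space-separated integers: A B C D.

Answer: 0 5 3 2

Derivation:
Step 1: PC=0 exec 'MOV A, 2'. After: A=2 B=0 C=0 D=0 ZF=0 PC=1
Step 2: PC=1 exec 'MOV B, 5'. After: A=2 B=5 C=0 D=0 ZF=0 PC=2
Step 3: PC=2 exec 'ADD D, B'. After: A=2 B=5 C=0 D=5 ZF=0 PC=3
Step 4: PC=3 exec 'MUL B, C'. After: A=2 B=0 C=0 D=5 ZF=1 PC=4
Step 5: PC=4 exec 'SUB A, 1'. After: A=1 B=0 C=0 D=5 ZF=0 PC=5
Step 6: PC=5 exec 'JNZ 2'. After: A=1 B=0 C=0 D=5 ZF=0 PC=2
Step 7: PC=2 exec 'ADD D, B'. After: A=1 B=0 C=0 D=5 ZF=0 PC=3
Step 8: PC=3 exec 'MUL B, C'. After: A=1 B=0 C=0 D=5 ZF=1 PC=4
Step 9: PC=4 exec 'SUB A, 1'. After: A=0 B=0 C=0 D=5 ZF=1 PC=5
Step 10: PC=5 exec 'JNZ 2'. After: A=0 B=0 C=0 D=5 ZF=1 PC=6
Step 11: PC=6 exec 'ADD C, 3'. After: A=0 B=0 C=3 D=5 ZF=0 PC=7
Step 12: PC=7 exec 'MOV D, 2'. After: A=0 B=0 C=3 D=2 ZF=0 PC=8
Step 13: PC=8 exec 'MOV B, 5'. After: A=0 B=5 C=3 D=2 ZF=0 PC=9
Step 14: PC=9 exec 'HALT'. After: A=0 B=5 C=3 D=2 ZF=0 PC=9 HALTED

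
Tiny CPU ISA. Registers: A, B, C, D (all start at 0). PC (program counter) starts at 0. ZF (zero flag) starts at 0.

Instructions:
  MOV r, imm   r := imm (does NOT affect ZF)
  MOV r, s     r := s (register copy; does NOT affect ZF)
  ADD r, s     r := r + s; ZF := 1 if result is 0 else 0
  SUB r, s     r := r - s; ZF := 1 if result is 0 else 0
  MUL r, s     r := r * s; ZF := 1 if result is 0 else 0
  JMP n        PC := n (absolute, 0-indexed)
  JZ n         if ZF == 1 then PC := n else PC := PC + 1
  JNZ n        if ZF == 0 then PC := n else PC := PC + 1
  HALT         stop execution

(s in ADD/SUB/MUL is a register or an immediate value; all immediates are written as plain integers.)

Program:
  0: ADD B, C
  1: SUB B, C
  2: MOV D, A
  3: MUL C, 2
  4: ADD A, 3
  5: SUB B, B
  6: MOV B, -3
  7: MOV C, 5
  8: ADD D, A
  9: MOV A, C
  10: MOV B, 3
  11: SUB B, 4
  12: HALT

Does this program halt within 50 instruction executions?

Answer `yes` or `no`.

Answer: yes

Derivation:
Step 1: PC=0 exec 'ADD B, C'. After: A=0 B=0 C=0 D=0 ZF=1 PC=1
Step 2: PC=1 exec 'SUB B, C'. After: A=0 B=0 C=0 D=0 ZF=1 PC=2
Step 3: PC=2 exec 'MOV D, A'. After: A=0 B=0 C=0 D=0 ZF=1 PC=3
Step 4: PC=3 exec 'MUL C, 2'. After: A=0 B=0 C=0 D=0 ZF=1 PC=4
Step 5: PC=4 exec 'ADD A, 3'. After: A=3 B=0 C=0 D=0 ZF=0 PC=5
Step 6: PC=5 exec 'SUB B, B'. After: A=3 B=0 C=0 D=0 ZF=1 PC=6
Step 7: PC=6 exec 'MOV B, -3'. After: A=3 B=-3 C=0 D=0 ZF=1 PC=7
Step 8: PC=7 exec 'MOV C, 5'. After: A=3 B=-3 C=5 D=0 ZF=1 PC=8
Step 9: PC=8 exec 'ADD D, A'. After: A=3 B=-3 C=5 D=3 ZF=0 PC=9
Step 10: PC=9 exec 'MOV A, C'. After: A=5 B=-3 C=5 D=3 ZF=0 PC=10
Step 11: PC=10 exec 'MOV B, 3'. After: A=5 B=3 C=5 D=3 ZF=0 PC=11
Step 12: PC=11 exec 'SUB B, 4'. After: A=5 B=-1 C=5 D=3 ZF=0 PC=12
Step 13: PC=12 exec 'HALT'. After: A=5 B=-1 C=5 D=3 ZF=0 PC=12 HALTED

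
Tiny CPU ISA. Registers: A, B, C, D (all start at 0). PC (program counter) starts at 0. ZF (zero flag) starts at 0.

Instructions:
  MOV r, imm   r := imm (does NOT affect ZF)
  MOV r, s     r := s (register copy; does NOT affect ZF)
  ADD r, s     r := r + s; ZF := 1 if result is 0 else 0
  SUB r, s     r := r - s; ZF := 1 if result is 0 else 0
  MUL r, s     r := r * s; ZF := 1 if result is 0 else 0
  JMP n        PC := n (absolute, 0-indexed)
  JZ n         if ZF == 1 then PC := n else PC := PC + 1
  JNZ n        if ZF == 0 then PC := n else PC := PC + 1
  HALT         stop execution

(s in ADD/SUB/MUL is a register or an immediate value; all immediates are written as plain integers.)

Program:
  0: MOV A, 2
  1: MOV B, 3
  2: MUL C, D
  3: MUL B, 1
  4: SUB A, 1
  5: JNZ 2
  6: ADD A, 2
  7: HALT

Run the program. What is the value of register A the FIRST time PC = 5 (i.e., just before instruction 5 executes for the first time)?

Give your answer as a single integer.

Step 1: PC=0 exec 'MOV A, 2'. After: A=2 B=0 C=0 D=0 ZF=0 PC=1
Step 2: PC=1 exec 'MOV B, 3'. After: A=2 B=3 C=0 D=0 ZF=0 PC=2
Step 3: PC=2 exec 'MUL C, D'. After: A=2 B=3 C=0 D=0 ZF=1 PC=3
Step 4: PC=3 exec 'MUL B, 1'. After: A=2 B=3 C=0 D=0 ZF=0 PC=4
Step 5: PC=4 exec 'SUB A, 1'. After: A=1 B=3 C=0 D=0 ZF=0 PC=5
First time PC=5: A=1

1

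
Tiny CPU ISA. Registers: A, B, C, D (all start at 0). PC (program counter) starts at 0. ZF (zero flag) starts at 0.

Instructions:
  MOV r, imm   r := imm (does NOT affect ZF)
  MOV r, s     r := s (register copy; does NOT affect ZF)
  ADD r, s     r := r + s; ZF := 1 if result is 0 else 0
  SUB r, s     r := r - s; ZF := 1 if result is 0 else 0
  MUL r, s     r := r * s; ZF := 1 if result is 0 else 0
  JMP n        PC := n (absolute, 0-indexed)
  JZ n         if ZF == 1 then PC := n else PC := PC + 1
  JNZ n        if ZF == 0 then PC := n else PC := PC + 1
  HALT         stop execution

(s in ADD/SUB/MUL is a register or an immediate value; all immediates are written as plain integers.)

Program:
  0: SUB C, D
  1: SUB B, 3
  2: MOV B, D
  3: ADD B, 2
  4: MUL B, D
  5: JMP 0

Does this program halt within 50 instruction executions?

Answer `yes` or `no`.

Step 1: PC=0 exec 'SUB C, D'. After: A=0 B=0 C=0 D=0 ZF=1 PC=1
Step 2: PC=1 exec 'SUB B, 3'. After: A=0 B=-3 C=0 D=0 ZF=0 PC=2
Step 3: PC=2 exec 'MOV B, D'. After: A=0 B=0 C=0 D=0 ZF=0 PC=3
Step 4: PC=3 exec 'ADD B, 2'. After: A=0 B=2 C=0 D=0 ZF=0 PC=4
Step 5: PC=4 exec 'MUL B, D'. After: A=0 B=0 C=0 D=0 ZF=1 PC=5
Step 6: PC=5 exec 'JMP 0'. After: A=0 B=0 C=0 D=0 ZF=1 PC=0
Step 7: PC=0 exec 'SUB C, D'. After: A=0 B=0 C=0 D=0 ZF=1 PC=1
State after step 7 equals state after step 1: the program is in a cycle of length 6 and will never halt.

Answer: no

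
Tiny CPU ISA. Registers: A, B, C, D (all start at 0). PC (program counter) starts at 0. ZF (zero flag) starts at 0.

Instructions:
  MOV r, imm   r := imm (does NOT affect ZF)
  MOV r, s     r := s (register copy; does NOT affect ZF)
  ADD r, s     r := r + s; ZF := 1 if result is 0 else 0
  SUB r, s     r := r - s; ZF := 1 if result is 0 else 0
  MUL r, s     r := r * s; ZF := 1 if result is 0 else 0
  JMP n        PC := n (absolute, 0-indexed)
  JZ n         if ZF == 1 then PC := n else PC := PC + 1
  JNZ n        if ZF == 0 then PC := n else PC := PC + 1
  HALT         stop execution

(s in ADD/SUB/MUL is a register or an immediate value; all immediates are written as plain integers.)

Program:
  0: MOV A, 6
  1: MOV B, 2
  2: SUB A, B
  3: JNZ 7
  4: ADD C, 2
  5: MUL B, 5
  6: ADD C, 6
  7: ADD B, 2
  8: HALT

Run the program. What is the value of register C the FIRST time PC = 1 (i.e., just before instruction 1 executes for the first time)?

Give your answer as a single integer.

Step 1: PC=0 exec 'MOV A, 6'. After: A=6 B=0 C=0 D=0 ZF=0 PC=1
First time PC=1: C=0

0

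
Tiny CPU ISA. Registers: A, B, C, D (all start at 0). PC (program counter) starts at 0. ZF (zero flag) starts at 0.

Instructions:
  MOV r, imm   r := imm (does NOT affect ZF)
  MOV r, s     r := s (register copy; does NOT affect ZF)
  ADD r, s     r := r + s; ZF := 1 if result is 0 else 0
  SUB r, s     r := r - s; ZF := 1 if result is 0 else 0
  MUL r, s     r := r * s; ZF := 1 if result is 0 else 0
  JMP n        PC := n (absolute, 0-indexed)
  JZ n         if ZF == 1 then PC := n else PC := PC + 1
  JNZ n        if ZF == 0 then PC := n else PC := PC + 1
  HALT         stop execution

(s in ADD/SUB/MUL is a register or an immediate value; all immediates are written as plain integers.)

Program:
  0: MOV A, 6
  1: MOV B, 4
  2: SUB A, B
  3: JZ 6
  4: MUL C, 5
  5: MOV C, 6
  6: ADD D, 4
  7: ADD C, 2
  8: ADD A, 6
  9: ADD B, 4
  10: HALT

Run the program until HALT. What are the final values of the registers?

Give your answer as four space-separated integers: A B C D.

Answer: 8 8 8 4

Derivation:
Step 1: PC=0 exec 'MOV A, 6'. After: A=6 B=0 C=0 D=0 ZF=0 PC=1
Step 2: PC=1 exec 'MOV B, 4'. After: A=6 B=4 C=0 D=0 ZF=0 PC=2
Step 3: PC=2 exec 'SUB A, B'. After: A=2 B=4 C=0 D=0 ZF=0 PC=3
Step 4: PC=3 exec 'JZ 6'. After: A=2 B=4 C=0 D=0 ZF=0 PC=4
Step 5: PC=4 exec 'MUL C, 5'. After: A=2 B=4 C=0 D=0 ZF=1 PC=5
Step 6: PC=5 exec 'MOV C, 6'. After: A=2 B=4 C=6 D=0 ZF=1 PC=6
Step 7: PC=6 exec 'ADD D, 4'. After: A=2 B=4 C=6 D=4 ZF=0 PC=7
Step 8: PC=7 exec 'ADD C, 2'. After: A=2 B=4 C=8 D=4 ZF=0 PC=8
Step 9: PC=8 exec 'ADD A, 6'. After: A=8 B=4 C=8 D=4 ZF=0 PC=9
Step 10: PC=9 exec 'ADD B, 4'. After: A=8 B=8 C=8 D=4 ZF=0 PC=10
Step 11: PC=10 exec 'HALT'. After: A=8 B=8 C=8 D=4 ZF=0 PC=10 HALTED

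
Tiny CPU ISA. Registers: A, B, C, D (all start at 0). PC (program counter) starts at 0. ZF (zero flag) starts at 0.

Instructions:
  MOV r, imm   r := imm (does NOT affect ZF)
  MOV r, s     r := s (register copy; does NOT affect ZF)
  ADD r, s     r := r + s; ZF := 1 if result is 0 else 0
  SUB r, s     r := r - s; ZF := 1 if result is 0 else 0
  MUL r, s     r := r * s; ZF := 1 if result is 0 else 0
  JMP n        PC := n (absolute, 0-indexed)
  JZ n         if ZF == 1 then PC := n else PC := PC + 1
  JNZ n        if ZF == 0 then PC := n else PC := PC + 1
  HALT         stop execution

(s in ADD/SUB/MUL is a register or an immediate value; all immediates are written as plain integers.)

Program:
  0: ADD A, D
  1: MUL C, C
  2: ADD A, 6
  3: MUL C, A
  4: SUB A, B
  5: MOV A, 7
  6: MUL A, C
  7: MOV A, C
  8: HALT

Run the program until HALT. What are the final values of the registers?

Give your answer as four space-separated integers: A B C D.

Step 1: PC=0 exec 'ADD A, D'. After: A=0 B=0 C=0 D=0 ZF=1 PC=1
Step 2: PC=1 exec 'MUL C, C'. After: A=0 B=0 C=0 D=0 ZF=1 PC=2
Step 3: PC=2 exec 'ADD A, 6'. After: A=6 B=0 C=0 D=0 ZF=0 PC=3
Step 4: PC=3 exec 'MUL C, A'. After: A=6 B=0 C=0 D=0 ZF=1 PC=4
Step 5: PC=4 exec 'SUB A, B'. After: A=6 B=0 C=0 D=0 ZF=0 PC=5
Step 6: PC=5 exec 'MOV A, 7'. After: A=7 B=0 C=0 D=0 ZF=0 PC=6
Step 7: PC=6 exec 'MUL A, C'. After: A=0 B=0 C=0 D=0 ZF=1 PC=7
Step 8: PC=7 exec 'MOV A, C'. After: A=0 B=0 C=0 D=0 ZF=1 PC=8
Step 9: PC=8 exec 'HALT'. After: A=0 B=0 C=0 D=0 ZF=1 PC=8 HALTED

Answer: 0 0 0 0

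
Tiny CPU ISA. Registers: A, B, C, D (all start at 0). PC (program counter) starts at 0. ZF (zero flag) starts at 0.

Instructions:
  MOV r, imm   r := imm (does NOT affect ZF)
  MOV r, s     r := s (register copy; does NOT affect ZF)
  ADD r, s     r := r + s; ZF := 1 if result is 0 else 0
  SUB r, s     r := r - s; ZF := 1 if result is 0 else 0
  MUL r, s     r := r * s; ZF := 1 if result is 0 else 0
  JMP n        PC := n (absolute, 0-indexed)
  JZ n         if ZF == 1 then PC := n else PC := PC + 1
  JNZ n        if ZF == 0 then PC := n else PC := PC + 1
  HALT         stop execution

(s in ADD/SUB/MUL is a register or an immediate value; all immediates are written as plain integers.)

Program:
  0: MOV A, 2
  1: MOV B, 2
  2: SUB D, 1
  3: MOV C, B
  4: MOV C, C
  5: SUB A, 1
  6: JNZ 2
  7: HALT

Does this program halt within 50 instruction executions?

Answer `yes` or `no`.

Answer: yes

Derivation:
Step 1: PC=0 exec 'MOV A, 2'. After: A=2 B=0 C=0 D=0 ZF=0 PC=1
Step 2: PC=1 exec 'MOV B, 2'. After: A=2 B=2 C=0 D=0 ZF=0 PC=2
Step 3: PC=2 exec 'SUB D, 1'. After: A=2 B=2 C=0 D=-1 ZF=0 PC=3
Step 4: PC=3 exec 'MOV C, B'. After: A=2 B=2 C=2 D=-1 ZF=0 PC=4
Step 5: PC=4 exec 'MOV C, C'. After: A=2 B=2 C=2 D=-1 ZF=0 PC=5
Step 6: PC=5 exec 'SUB A, 1'. After: A=1 B=2 C=2 D=-1 ZF=0 PC=6
Step 7: PC=6 exec 'JNZ 2'. After: A=1 B=2 C=2 D=-1 ZF=0 PC=2
Step 8: PC=2 exec 'SUB D, 1'. After: A=1 B=2 C=2 D=-2 ZF=0 PC=3
Step 9: PC=3 exec 'MOV C, B'. After: A=1 B=2 C=2 D=-2 ZF=0 PC=4
Step 10: PC=4 exec 'MOV C, C'. After: A=1 B=2 C=2 D=-2 ZF=0 PC=5
Step 11: PC=5 exec 'SUB A, 1'. After: A=0 B=2 C=2 D=-2 ZF=1 PC=6
Step 12: PC=6 exec 'JNZ 2'. After: A=0 B=2 C=2 D=-2 ZF=1 PC=7
Step 13: PC=7 exec 'HALT'. After: A=0 B=2 C=2 D=-2 ZF=1 PC=7 HALTED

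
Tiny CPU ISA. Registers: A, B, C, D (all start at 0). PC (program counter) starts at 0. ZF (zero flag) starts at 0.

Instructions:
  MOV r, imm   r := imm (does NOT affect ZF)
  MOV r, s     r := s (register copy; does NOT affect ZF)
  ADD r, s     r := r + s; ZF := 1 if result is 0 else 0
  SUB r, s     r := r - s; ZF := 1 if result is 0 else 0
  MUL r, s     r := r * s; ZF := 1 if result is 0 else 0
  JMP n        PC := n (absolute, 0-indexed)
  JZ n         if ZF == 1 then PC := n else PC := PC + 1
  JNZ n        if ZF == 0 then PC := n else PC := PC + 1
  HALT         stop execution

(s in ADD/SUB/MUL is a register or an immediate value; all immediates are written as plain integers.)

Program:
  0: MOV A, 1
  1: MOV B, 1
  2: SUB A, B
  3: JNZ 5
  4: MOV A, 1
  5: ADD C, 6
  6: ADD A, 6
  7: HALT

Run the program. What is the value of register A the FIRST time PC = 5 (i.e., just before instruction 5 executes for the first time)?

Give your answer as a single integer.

Step 1: PC=0 exec 'MOV A, 1'. After: A=1 B=0 C=0 D=0 ZF=0 PC=1
Step 2: PC=1 exec 'MOV B, 1'. After: A=1 B=1 C=0 D=0 ZF=0 PC=2
Step 3: PC=2 exec 'SUB A, B'. After: A=0 B=1 C=0 D=0 ZF=1 PC=3
Step 4: PC=3 exec 'JNZ 5'. After: A=0 B=1 C=0 D=0 ZF=1 PC=4
Step 5: PC=4 exec 'MOV A, 1'. After: A=1 B=1 C=0 D=0 ZF=1 PC=5
First time PC=5: A=1

1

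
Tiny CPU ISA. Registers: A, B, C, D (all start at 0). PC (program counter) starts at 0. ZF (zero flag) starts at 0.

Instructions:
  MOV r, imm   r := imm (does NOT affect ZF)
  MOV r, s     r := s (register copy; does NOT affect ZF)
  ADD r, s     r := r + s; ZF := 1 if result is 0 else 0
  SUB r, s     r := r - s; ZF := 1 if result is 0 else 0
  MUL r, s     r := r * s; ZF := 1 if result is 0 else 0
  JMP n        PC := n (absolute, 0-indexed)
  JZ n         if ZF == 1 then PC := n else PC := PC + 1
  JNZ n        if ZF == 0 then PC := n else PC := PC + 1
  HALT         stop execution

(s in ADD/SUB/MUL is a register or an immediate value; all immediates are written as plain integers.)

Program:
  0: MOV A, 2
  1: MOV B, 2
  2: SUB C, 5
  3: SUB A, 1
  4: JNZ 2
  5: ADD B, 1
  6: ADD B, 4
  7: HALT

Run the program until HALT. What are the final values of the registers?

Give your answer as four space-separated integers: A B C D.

Step 1: PC=0 exec 'MOV A, 2'. After: A=2 B=0 C=0 D=0 ZF=0 PC=1
Step 2: PC=1 exec 'MOV B, 2'. After: A=2 B=2 C=0 D=0 ZF=0 PC=2
Step 3: PC=2 exec 'SUB C, 5'. After: A=2 B=2 C=-5 D=0 ZF=0 PC=3
Step 4: PC=3 exec 'SUB A, 1'. After: A=1 B=2 C=-5 D=0 ZF=0 PC=4
Step 5: PC=4 exec 'JNZ 2'. After: A=1 B=2 C=-5 D=0 ZF=0 PC=2
Step 6: PC=2 exec 'SUB C, 5'. After: A=1 B=2 C=-10 D=0 ZF=0 PC=3
Step 7: PC=3 exec 'SUB A, 1'. After: A=0 B=2 C=-10 D=0 ZF=1 PC=4
Step 8: PC=4 exec 'JNZ 2'. After: A=0 B=2 C=-10 D=0 ZF=1 PC=5
Step 9: PC=5 exec 'ADD B, 1'. After: A=0 B=3 C=-10 D=0 ZF=0 PC=6
Step 10: PC=6 exec 'ADD B, 4'. After: A=0 B=7 C=-10 D=0 ZF=0 PC=7
Step 11: PC=7 exec 'HALT'. After: A=0 B=7 C=-10 D=0 ZF=0 PC=7 HALTED

Answer: 0 7 -10 0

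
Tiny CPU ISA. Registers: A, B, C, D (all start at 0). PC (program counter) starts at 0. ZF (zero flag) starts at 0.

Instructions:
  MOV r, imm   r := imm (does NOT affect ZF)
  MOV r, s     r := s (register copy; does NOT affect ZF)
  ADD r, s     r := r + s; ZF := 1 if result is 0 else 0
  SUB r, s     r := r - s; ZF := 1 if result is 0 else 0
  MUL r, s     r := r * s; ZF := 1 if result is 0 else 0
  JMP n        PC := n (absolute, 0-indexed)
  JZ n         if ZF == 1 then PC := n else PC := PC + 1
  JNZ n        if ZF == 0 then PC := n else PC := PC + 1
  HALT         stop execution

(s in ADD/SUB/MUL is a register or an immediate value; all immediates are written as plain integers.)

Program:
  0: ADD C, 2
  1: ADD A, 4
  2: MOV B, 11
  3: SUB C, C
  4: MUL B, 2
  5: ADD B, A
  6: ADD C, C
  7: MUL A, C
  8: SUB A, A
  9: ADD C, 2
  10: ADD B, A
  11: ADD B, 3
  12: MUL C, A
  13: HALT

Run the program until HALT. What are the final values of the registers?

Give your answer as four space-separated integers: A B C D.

Step 1: PC=0 exec 'ADD C, 2'. After: A=0 B=0 C=2 D=0 ZF=0 PC=1
Step 2: PC=1 exec 'ADD A, 4'. After: A=4 B=0 C=2 D=0 ZF=0 PC=2
Step 3: PC=2 exec 'MOV B, 11'. After: A=4 B=11 C=2 D=0 ZF=0 PC=3
Step 4: PC=3 exec 'SUB C, C'. After: A=4 B=11 C=0 D=0 ZF=1 PC=4
Step 5: PC=4 exec 'MUL B, 2'. After: A=4 B=22 C=0 D=0 ZF=0 PC=5
Step 6: PC=5 exec 'ADD B, A'. After: A=4 B=26 C=0 D=0 ZF=0 PC=6
Step 7: PC=6 exec 'ADD C, C'. After: A=4 B=26 C=0 D=0 ZF=1 PC=7
Step 8: PC=7 exec 'MUL A, C'. After: A=0 B=26 C=0 D=0 ZF=1 PC=8
Step 9: PC=8 exec 'SUB A, A'. After: A=0 B=26 C=0 D=0 ZF=1 PC=9
Step 10: PC=9 exec 'ADD C, 2'. After: A=0 B=26 C=2 D=0 ZF=0 PC=10
Step 11: PC=10 exec 'ADD B, A'. After: A=0 B=26 C=2 D=0 ZF=0 PC=11
Step 12: PC=11 exec 'ADD B, 3'. After: A=0 B=29 C=2 D=0 ZF=0 PC=12
Step 13: PC=12 exec 'MUL C, A'. After: A=0 B=29 C=0 D=0 ZF=1 PC=13
Step 14: PC=13 exec 'HALT'. After: A=0 B=29 C=0 D=0 ZF=1 PC=13 HALTED

Answer: 0 29 0 0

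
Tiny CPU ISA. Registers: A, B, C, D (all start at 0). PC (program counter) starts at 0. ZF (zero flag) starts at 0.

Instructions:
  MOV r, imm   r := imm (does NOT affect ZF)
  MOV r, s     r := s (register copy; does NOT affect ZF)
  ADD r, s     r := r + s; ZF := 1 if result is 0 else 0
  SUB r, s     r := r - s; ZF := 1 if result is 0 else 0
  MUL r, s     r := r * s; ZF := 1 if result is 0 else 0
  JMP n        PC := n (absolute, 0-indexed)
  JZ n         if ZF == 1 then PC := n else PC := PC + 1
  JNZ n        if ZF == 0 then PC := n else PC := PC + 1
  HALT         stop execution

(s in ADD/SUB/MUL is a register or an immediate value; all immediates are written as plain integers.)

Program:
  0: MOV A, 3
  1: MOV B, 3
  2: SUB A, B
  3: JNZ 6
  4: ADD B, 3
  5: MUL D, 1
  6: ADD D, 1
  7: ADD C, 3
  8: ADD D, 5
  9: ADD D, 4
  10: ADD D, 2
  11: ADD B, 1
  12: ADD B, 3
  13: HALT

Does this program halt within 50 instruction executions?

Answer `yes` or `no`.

Step 1: PC=0 exec 'MOV A, 3'. After: A=3 B=0 C=0 D=0 ZF=0 PC=1
Step 2: PC=1 exec 'MOV B, 3'. After: A=3 B=3 C=0 D=0 ZF=0 PC=2
Step 3: PC=2 exec 'SUB A, B'. After: A=0 B=3 C=0 D=0 ZF=1 PC=3
Step 4: PC=3 exec 'JNZ 6'. After: A=0 B=3 C=0 D=0 ZF=1 PC=4
Step 5: PC=4 exec 'ADD B, 3'. After: A=0 B=6 C=0 D=0 ZF=0 PC=5
Step 6: PC=5 exec 'MUL D, 1'. After: A=0 B=6 C=0 D=0 ZF=1 PC=6
Step 7: PC=6 exec 'ADD D, 1'. After: A=0 B=6 C=0 D=1 ZF=0 PC=7
Step 8: PC=7 exec 'ADD C, 3'. After: A=0 B=6 C=3 D=1 ZF=0 PC=8
Step 9: PC=8 exec 'ADD D, 5'. After: A=0 B=6 C=3 D=6 ZF=0 PC=9
Step 10: PC=9 exec 'ADD D, 4'. After: A=0 B=6 C=3 D=10 ZF=0 PC=10
Step 11: PC=10 exec 'ADD D, 2'. After: A=0 B=6 C=3 D=12 ZF=0 PC=11
Step 12: PC=11 exec 'ADD B, 1'. After: A=0 B=7 C=3 D=12 ZF=0 PC=12
Step 13: PC=12 exec 'ADD B, 3'. After: A=0 B=10 C=3 D=12 ZF=0 PC=13
Step 14: PC=13 exec 'HALT'. After: A=0 B=10 C=3 D=12 ZF=0 PC=13 HALTED

Answer: yes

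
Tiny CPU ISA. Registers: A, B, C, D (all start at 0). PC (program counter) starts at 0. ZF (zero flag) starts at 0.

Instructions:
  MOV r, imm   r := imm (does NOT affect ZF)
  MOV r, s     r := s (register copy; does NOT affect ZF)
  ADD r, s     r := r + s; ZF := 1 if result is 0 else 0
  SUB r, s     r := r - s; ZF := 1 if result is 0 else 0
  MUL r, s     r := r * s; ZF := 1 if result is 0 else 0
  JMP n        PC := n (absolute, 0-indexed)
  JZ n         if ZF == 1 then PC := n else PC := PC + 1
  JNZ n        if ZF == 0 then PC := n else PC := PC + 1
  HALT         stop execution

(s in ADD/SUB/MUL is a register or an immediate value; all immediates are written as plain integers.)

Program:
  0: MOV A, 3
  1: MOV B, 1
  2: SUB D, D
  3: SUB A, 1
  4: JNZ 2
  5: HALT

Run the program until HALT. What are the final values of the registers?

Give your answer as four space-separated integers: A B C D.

Step 1: PC=0 exec 'MOV A, 3'. After: A=3 B=0 C=0 D=0 ZF=0 PC=1
Step 2: PC=1 exec 'MOV B, 1'. After: A=3 B=1 C=0 D=0 ZF=0 PC=2
Step 3: PC=2 exec 'SUB D, D'. After: A=3 B=1 C=0 D=0 ZF=1 PC=3
Step 4: PC=3 exec 'SUB A, 1'. After: A=2 B=1 C=0 D=0 ZF=0 PC=4
Step 5: PC=4 exec 'JNZ 2'. After: A=2 B=1 C=0 D=0 ZF=0 PC=2
Step 6: PC=2 exec 'SUB D, D'. After: A=2 B=1 C=0 D=0 ZF=1 PC=3
Step 7: PC=3 exec 'SUB A, 1'. After: A=1 B=1 C=0 D=0 ZF=0 PC=4
Step 8: PC=4 exec 'JNZ 2'. After: A=1 B=1 C=0 D=0 ZF=0 PC=2
Step 9: PC=2 exec 'SUB D, D'. After: A=1 B=1 C=0 D=0 ZF=1 PC=3
Step 10: PC=3 exec 'SUB A, 1'. After: A=0 B=1 C=0 D=0 ZF=1 PC=4
Step 11: PC=4 exec 'JNZ 2'. After: A=0 B=1 C=0 D=0 ZF=1 PC=5
Step 12: PC=5 exec 'HALT'. After: A=0 B=1 C=0 D=0 ZF=1 PC=5 HALTED

Answer: 0 1 0 0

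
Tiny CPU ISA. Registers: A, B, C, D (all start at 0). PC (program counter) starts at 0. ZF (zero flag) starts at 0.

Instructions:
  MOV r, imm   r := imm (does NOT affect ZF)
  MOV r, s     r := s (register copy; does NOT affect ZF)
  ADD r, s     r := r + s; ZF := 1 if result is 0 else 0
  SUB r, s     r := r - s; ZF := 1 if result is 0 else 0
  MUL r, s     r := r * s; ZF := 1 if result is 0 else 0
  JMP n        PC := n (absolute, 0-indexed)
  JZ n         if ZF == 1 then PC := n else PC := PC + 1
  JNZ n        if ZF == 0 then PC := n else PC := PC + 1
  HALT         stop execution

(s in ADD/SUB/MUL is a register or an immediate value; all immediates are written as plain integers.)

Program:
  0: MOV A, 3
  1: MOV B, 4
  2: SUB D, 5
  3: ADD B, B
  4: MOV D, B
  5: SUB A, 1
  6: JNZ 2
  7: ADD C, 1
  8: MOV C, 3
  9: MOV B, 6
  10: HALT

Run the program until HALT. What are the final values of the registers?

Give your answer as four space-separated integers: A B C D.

Answer: 0 6 3 32

Derivation:
Step 1: PC=0 exec 'MOV A, 3'. After: A=3 B=0 C=0 D=0 ZF=0 PC=1
Step 2: PC=1 exec 'MOV B, 4'. After: A=3 B=4 C=0 D=0 ZF=0 PC=2
Step 3: PC=2 exec 'SUB D, 5'. After: A=3 B=4 C=0 D=-5 ZF=0 PC=3
Step 4: PC=3 exec 'ADD B, B'. After: A=3 B=8 C=0 D=-5 ZF=0 PC=4
Step 5: PC=4 exec 'MOV D, B'. After: A=3 B=8 C=0 D=8 ZF=0 PC=5
Step 6: PC=5 exec 'SUB A, 1'. After: A=2 B=8 C=0 D=8 ZF=0 PC=6
Step 7: PC=6 exec 'JNZ 2'. After: A=2 B=8 C=0 D=8 ZF=0 PC=2
Step 8: PC=2 exec 'SUB D, 5'. After: A=2 B=8 C=0 D=3 ZF=0 PC=3
Step 9: PC=3 exec 'ADD B, B'. After: A=2 B=16 C=0 D=3 ZF=0 PC=4
Step 10: PC=4 exec 'MOV D, B'. After: A=2 B=16 C=0 D=16 ZF=0 PC=5
Step 11: PC=5 exec 'SUB A, 1'. After: A=1 B=16 C=0 D=16 ZF=0 PC=6
Step 12: PC=6 exec 'JNZ 2'. After: A=1 B=16 C=0 D=16 ZF=0 PC=2
Step 13: PC=2 exec 'SUB D, 5'. After: A=1 B=16 C=0 D=11 ZF=0 PC=3
Step 14: PC=3 exec 'ADD B, B'. After: A=1 B=32 C=0 D=11 ZF=0 PC=4
Step 15: PC=4 exec 'MOV D, B'. After: A=1 B=32 C=0 D=32 ZF=0 PC=5
Step 16: PC=5 exec 'SUB A, 1'. After: A=0 B=32 C=0 D=32 ZF=1 PC=6
Step 17: PC=6 exec 'JNZ 2'. After: A=0 B=32 C=0 D=32 ZF=1 PC=7
Step 18: PC=7 exec 'ADD C, 1'. After: A=0 B=32 C=1 D=32 ZF=0 PC=8
Step 19: PC=8 exec 'MOV C, 3'. After: A=0 B=32 C=3 D=32 ZF=0 PC=9
Step 20: PC=9 exec 'MOV B, 6'. After: A=0 B=6 C=3 D=32 ZF=0 PC=10
Step 21: PC=10 exec 'HALT'. After: A=0 B=6 C=3 D=32 ZF=0 PC=10 HALTED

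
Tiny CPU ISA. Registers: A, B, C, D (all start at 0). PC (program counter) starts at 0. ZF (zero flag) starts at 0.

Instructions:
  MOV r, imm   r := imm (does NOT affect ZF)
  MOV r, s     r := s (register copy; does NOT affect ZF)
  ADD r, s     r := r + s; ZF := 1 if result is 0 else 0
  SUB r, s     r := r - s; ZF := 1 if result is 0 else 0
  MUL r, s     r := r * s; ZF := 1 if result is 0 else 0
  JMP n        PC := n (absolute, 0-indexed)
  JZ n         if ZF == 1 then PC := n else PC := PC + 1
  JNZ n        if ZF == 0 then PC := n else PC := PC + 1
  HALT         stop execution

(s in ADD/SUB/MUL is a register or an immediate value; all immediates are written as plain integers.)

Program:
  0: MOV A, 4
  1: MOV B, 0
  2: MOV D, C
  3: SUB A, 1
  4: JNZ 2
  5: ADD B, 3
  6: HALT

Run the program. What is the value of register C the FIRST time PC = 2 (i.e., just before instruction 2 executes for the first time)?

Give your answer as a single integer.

Step 1: PC=0 exec 'MOV A, 4'. After: A=4 B=0 C=0 D=0 ZF=0 PC=1
Step 2: PC=1 exec 'MOV B, 0'. After: A=4 B=0 C=0 D=0 ZF=0 PC=2
First time PC=2: C=0

0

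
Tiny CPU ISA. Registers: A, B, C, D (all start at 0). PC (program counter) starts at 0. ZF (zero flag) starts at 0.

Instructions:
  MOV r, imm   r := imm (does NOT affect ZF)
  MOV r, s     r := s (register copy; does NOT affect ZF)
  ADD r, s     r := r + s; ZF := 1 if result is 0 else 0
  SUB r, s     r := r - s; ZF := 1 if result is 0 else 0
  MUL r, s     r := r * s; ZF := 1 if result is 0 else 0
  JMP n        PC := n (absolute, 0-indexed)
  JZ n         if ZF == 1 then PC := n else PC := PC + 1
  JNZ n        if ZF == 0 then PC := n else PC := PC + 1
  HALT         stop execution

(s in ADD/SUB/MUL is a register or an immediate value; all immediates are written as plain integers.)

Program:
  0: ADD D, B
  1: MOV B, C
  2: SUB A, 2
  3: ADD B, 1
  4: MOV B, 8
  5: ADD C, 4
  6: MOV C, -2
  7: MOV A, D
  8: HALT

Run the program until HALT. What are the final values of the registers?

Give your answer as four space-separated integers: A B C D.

Answer: 0 8 -2 0

Derivation:
Step 1: PC=0 exec 'ADD D, B'. After: A=0 B=0 C=0 D=0 ZF=1 PC=1
Step 2: PC=1 exec 'MOV B, C'. After: A=0 B=0 C=0 D=0 ZF=1 PC=2
Step 3: PC=2 exec 'SUB A, 2'. After: A=-2 B=0 C=0 D=0 ZF=0 PC=3
Step 4: PC=3 exec 'ADD B, 1'. After: A=-2 B=1 C=0 D=0 ZF=0 PC=4
Step 5: PC=4 exec 'MOV B, 8'. After: A=-2 B=8 C=0 D=0 ZF=0 PC=5
Step 6: PC=5 exec 'ADD C, 4'. After: A=-2 B=8 C=4 D=0 ZF=0 PC=6
Step 7: PC=6 exec 'MOV C, -2'. After: A=-2 B=8 C=-2 D=0 ZF=0 PC=7
Step 8: PC=7 exec 'MOV A, D'. After: A=0 B=8 C=-2 D=0 ZF=0 PC=8
Step 9: PC=8 exec 'HALT'. After: A=0 B=8 C=-2 D=0 ZF=0 PC=8 HALTED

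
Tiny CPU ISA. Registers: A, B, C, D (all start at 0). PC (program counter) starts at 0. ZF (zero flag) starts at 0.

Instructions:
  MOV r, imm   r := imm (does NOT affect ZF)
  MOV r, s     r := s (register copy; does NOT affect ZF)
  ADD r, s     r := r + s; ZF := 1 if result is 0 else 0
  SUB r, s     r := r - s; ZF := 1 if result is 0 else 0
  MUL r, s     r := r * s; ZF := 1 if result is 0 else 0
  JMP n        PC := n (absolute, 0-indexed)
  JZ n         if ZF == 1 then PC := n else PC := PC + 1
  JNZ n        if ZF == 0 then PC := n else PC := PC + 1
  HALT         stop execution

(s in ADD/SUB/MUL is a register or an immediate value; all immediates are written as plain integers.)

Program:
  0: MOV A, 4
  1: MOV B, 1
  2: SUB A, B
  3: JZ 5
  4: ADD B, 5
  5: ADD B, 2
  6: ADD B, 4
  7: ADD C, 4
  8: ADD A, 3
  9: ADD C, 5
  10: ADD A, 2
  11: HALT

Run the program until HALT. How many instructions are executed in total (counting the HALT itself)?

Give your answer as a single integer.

Answer: 12

Derivation:
Step 1: PC=0 exec 'MOV A, 4'. After: A=4 B=0 C=0 D=0 ZF=0 PC=1
Step 2: PC=1 exec 'MOV B, 1'. After: A=4 B=1 C=0 D=0 ZF=0 PC=2
Step 3: PC=2 exec 'SUB A, B'. After: A=3 B=1 C=0 D=0 ZF=0 PC=3
Step 4: PC=3 exec 'JZ 5'. After: A=3 B=1 C=0 D=0 ZF=0 PC=4
Step 5: PC=4 exec 'ADD B, 5'. After: A=3 B=6 C=0 D=0 ZF=0 PC=5
Step 6: PC=5 exec 'ADD B, 2'. After: A=3 B=8 C=0 D=0 ZF=0 PC=6
Step 7: PC=6 exec 'ADD B, 4'. After: A=3 B=12 C=0 D=0 ZF=0 PC=7
Step 8: PC=7 exec 'ADD C, 4'. After: A=3 B=12 C=4 D=0 ZF=0 PC=8
Step 9: PC=8 exec 'ADD A, 3'. After: A=6 B=12 C=4 D=0 ZF=0 PC=9
Step 10: PC=9 exec 'ADD C, 5'. After: A=6 B=12 C=9 D=0 ZF=0 PC=10
Step 11: PC=10 exec 'ADD A, 2'. After: A=8 B=12 C=9 D=0 ZF=0 PC=11
Step 12: PC=11 exec 'HALT'. After: A=8 B=12 C=9 D=0 ZF=0 PC=11 HALTED
Total instructions executed: 12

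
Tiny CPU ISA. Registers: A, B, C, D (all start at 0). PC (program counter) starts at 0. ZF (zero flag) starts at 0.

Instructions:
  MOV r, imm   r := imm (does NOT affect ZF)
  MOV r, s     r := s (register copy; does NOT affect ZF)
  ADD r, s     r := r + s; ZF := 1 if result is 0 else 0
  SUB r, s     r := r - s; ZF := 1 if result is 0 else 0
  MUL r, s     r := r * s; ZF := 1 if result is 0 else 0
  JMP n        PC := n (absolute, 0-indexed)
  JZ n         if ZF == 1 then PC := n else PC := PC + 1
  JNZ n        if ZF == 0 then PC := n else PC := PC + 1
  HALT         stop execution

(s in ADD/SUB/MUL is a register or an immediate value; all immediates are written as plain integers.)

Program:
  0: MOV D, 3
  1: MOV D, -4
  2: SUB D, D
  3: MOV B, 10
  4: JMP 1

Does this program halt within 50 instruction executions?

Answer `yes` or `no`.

Step 1: PC=0 exec 'MOV D, 3'. After: A=0 B=0 C=0 D=3 ZF=0 PC=1
Step 2: PC=1 exec 'MOV D, -4'. After: A=0 B=0 C=0 D=-4 ZF=0 PC=2
Step 3: PC=2 exec 'SUB D, D'. After: A=0 B=0 C=0 D=0 ZF=1 PC=3
Step 4: PC=3 exec 'MOV B, 10'. After: A=0 B=10 C=0 D=0 ZF=1 PC=4
Step 5: PC=4 exec 'JMP 1'. After: A=0 B=10 C=0 D=0 ZF=1 PC=1
Step 6: PC=1 exec 'MOV D, -4'. After: A=0 B=10 C=0 D=-4 ZF=1 PC=2
Step 7: PC=2 exec 'SUB D, D'. After: A=0 B=10 C=0 D=0 ZF=1 PC=3
Step 8: PC=3 exec 'MOV B, 10'. After: A=0 B=10 C=0 D=0 ZF=1 PC=4
State after step 8 equals state after step 4: the program is in a cycle of length 4 and will never halt.

Answer: no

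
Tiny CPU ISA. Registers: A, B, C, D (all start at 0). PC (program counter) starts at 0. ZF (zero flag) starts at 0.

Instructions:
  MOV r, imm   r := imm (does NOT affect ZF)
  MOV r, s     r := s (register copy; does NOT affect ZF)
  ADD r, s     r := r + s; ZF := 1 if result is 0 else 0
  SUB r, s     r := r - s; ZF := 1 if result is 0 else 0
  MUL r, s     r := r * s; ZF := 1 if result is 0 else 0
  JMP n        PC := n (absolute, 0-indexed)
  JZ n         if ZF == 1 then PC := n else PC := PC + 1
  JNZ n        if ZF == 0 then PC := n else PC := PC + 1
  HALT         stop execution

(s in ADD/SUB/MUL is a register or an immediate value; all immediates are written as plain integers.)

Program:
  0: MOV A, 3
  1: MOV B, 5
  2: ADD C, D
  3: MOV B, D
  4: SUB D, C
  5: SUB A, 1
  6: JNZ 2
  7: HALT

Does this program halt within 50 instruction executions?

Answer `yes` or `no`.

Answer: yes

Derivation:
Step 1: PC=0 exec 'MOV A, 3'. After: A=3 B=0 C=0 D=0 ZF=0 PC=1
Step 2: PC=1 exec 'MOV B, 5'. After: A=3 B=5 C=0 D=0 ZF=0 PC=2
Step 3: PC=2 exec 'ADD C, D'. After: A=3 B=5 C=0 D=0 ZF=1 PC=3
Step 4: PC=3 exec 'MOV B, D'. After: A=3 B=0 C=0 D=0 ZF=1 PC=4
Step 5: PC=4 exec 'SUB D, C'. After: A=3 B=0 C=0 D=0 ZF=1 PC=5
Step 6: PC=5 exec 'SUB A, 1'. After: A=2 B=0 C=0 D=0 ZF=0 PC=6
Step 7: PC=6 exec 'JNZ 2'. After: A=2 B=0 C=0 D=0 ZF=0 PC=2
Step 8: PC=2 exec 'ADD C, D'. After: A=2 B=0 C=0 D=0 ZF=1 PC=3
Step 9: PC=3 exec 'MOV B, D'. After: A=2 B=0 C=0 D=0 ZF=1 PC=4
Step 10: PC=4 exec 'SUB D, C'. After: A=2 B=0 C=0 D=0 ZF=1 PC=5
Step 11: PC=5 exec 'SUB A, 1'. After: A=1 B=0 C=0 D=0 ZF=0 PC=6
Step 12: PC=6 exec 'JNZ 2'. After: A=1 B=0 C=0 D=0 ZF=0 PC=2
Step 13: PC=2 exec 'ADD C, D'. After: A=1 B=0 C=0 D=0 ZF=1 PC=3
Step 14: PC=3 exec 'MOV B, D'. After: A=1 B=0 C=0 D=0 ZF=1 PC=4
Step 15: PC=4 exec 'SUB D, C'. After: A=1 B=0 C=0 D=0 ZF=1 PC=5
Step 16: PC=5 exec 'SUB A, 1'. After: A=0 B=0 C=0 D=0 ZF=1 PC=6
Step 17: PC=6 exec 'JNZ 2'. After: A=0 B=0 C=0 D=0 ZF=1 PC=7
Step 18: PC=7 exec 'HALT'. After: A=0 B=0 C=0 D=0 ZF=1 PC=7 HALTED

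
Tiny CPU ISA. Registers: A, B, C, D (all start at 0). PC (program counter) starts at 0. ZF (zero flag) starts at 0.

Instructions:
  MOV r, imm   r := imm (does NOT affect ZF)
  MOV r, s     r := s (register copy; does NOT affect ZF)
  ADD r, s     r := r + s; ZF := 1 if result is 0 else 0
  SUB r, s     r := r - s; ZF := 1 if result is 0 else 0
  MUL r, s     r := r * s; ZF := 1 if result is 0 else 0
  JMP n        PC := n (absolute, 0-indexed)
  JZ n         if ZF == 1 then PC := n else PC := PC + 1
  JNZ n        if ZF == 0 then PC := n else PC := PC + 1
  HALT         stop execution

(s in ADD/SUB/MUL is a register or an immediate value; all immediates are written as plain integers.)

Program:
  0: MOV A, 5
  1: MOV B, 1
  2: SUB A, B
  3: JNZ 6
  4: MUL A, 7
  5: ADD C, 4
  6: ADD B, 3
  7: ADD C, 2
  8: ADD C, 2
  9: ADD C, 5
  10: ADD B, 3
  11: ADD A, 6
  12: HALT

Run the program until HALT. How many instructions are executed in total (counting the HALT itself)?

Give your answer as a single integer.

Step 1: PC=0 exec 'MOV A, 5'. After: A=5 B=0 C=0 D=0 ZF=0 PC=1
Step 2: PC=1 exec 'MOV B, 1'. After: A=5 B=1 C=0 D=0 ZF=0 PC=2
Step 3: PC=2 exec 'SUB A, B'. After: A=4 B=1 C=0 D=0 ZF=0 PC=3
Step 4: PC=3 exec 'JNZ 6'. After: A=4 B=1 C=0 D=0 ZF=0 PC=6
Step 5: PC=6 exec 'ADD B, 3'. After: A=4 B=4 C=0 D=0 ZF=0 PC=7
Step 6: PC=7 exec 'ADD C, 2'. After: A=4 B=4 C=2 D=0 ZF=0 PC=8
Step 7: PC=8 exec 'ADD C, 2'. After: A=4 B=4 C=4 D=0 ZF=0 PC=9
Step 8: PC=9 exec 'ADD C, 5'. After: A=4 B=4 C=9 D=0 ZF=0 PC=10
Step 9: PC=10 exec 'ADD B, 3'. After: A=4 B=7 C=9 D=0 ZF=0 PC=11
Step 10: PC=11 exec 'ADD A, 6'. After: A=10 B=7 C=9 D=0 ZF=0 PC=12
Step 11: PC=12 exec 'HALT'. After: A=10 B=7 C=9 D=0 ZF=0 PC=12 HALTED
Total instructions executed: 11

Answer: 11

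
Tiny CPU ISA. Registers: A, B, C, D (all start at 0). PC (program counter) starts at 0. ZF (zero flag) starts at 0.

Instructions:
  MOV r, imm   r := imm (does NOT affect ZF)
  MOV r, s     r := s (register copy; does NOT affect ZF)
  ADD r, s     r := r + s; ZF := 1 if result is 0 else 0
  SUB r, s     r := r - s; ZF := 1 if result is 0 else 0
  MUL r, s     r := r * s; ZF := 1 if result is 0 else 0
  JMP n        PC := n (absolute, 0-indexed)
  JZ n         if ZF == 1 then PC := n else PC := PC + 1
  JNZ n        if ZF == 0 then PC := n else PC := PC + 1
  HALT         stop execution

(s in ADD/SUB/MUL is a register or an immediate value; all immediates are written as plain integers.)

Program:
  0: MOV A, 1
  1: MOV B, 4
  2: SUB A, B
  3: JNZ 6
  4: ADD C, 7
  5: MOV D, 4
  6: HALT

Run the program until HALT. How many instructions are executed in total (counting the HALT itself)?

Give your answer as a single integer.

Answer: 5

Derivation:
Step 1: PC=0 exec 'MOV A, 1'. After: A=1 B=0 C=0 D=0 ZF=0 PC=1
Step 2: PC=1 exec 'MOV B, 4'. After: A=1 B=4 C=0 D=0 ZF=0 PC=2
Step 3: PC=2 exec 'SUB A, B'. After: A=-3 B=4 C=0 D=0 ZF=0 PC=3
Step 4: PC=3 exec 'JNZ 6'. After: A=-3 B=4 C=0 D=0 ZF=0 PC=6
Step 5: PC=6 exec 'HALT'. After: A=-3 B=4 C=0 D=0 ZF=0 PC=6 HALTED
Total instructions executed: 5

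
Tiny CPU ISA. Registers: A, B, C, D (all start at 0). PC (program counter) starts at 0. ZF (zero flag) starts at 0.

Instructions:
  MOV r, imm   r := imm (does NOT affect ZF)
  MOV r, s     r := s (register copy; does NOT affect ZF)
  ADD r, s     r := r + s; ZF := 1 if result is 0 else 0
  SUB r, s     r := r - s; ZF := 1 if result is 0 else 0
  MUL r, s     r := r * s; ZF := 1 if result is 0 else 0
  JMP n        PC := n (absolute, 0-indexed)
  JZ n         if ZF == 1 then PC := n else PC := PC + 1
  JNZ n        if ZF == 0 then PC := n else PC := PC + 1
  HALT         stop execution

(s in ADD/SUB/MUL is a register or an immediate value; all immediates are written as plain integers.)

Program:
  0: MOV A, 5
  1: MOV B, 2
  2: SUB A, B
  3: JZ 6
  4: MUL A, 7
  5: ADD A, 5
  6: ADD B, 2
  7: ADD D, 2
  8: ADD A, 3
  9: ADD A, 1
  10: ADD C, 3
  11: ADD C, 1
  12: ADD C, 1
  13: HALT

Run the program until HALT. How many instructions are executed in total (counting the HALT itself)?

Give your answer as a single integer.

Answer: 14

Derivation:
Step 1: PC=0 exec 'MOV A, 5'. After: A=5 B=0 C=0 D=0 ZF=0 PC=1
Step 2: PC=1 exec 'MOV B, 2'. After: A=5 B=2 C=0 D=0 ZF=0 PC=2
Step 3: PC=2 exec 'SUB A, B'. After: A=3 B=2 C=0 D=0 ZF=0 PC=3
Step 4: PC=3 exec 'JZ 6'. After: A=3 B=2 C=0 D=0 ZF=0 PC=4
Step 5: PC=4 exec 'MUL A, 7'. After: A=21 B=2 C=0 D=0 ZF=0 PC=5
Step 6: PC=5 exec 'ADD A, 5'. After: A=26 B=2 C=0 D=0 ZF=0 PC=6
Step 7: PC=6 exec 'ADD B, 2'. After: A=26 B=4 C=0 D=0 ZF=0 PC=7
Step 8: PC=7 exec 'ADD D, 2'. After: A=26 B=4 C=0 D=2 ZF=0 PC=8
Step 9: PC=8 exec 'ADD A, 3'. After: A=29 B=4 C=0 D=2 ZF=0 PC=9
Step 10: PC=9 exec 'ADD A, 1'. After: A=30 B=4 C=0 D=2 ZF=0 PC=10
Step 11: PC=10 exec 'ADD C, 3'. After: A=30 B=4 C=3 D=2 ZF=0 PC=11
Step 12: PC=11 exec 'ADD C, 1'. After: A=30 B=4 C=4 D=2 ZF=0 PC=12
Step 13: PC=12 exec 'ADD C, 1'. After: A=30 B=4 C=5 D=2 ZF=0 PC=13
Step 14: PC=13 exec 'HALT'. After: A=30 B=4 C=5 D=2 ZF=0 PC=13 HALTED
Total instructions executed: 14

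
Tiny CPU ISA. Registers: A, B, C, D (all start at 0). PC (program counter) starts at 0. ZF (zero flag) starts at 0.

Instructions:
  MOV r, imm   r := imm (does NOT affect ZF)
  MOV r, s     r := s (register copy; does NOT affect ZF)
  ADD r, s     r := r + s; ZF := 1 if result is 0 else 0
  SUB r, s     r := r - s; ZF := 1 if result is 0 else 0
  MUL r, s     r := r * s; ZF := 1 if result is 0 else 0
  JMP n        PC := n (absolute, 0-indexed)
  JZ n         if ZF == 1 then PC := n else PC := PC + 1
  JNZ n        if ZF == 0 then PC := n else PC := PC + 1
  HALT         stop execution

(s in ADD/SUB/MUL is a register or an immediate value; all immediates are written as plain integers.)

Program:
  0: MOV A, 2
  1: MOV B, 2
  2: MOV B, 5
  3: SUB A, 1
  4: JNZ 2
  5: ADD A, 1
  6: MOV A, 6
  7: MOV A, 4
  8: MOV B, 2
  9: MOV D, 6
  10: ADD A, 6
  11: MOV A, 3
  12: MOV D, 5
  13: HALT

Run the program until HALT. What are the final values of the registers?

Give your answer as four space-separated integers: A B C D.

Step 1: PC=0 exec 'MOV A, 2'. After: A=2 B=0 C=0 D=0 ZF=0 PC=1
Step 2: PC=1 exec 'MOV B, 2'. After: A=2 B=2 C=0 D=0 ZF=0 PC=2
Step 3: PC=2 exec 'MOV B, 5'. After: A=2 B=5 C=0 D=0 ZF=0 PC=3
Step 4: PC=3 exec 'SUB A, 1'. After: A=1 B=5 C=0 D=0 ZF=0 PC=4
Step 5: PC=4 exec 'JNZ 2'. After: A=1 B=5 C=0 D=0 ZF=0 PC=2
Step 6: PC=2 exec 'MOV B, 5'. After: A=1 B=5 C=0 D=0 ZF=0 PC=3
Step 7: PC=3 exec 'SUB A, 1'. After: A=0 B=5 C=0 D=0 ZF=1 PC=4
Step 8: PC=4 exec 'JNZ 2'. After: A=0 B=5 C=0 D=0 ZF=1 PC=5
Step 9: PC=5 exec 'ADD A, 1'. After: A=1 B=5 C=0 D=0 ZF=0 PC=6
Step 10: PC=6 exec 'MOV A, 6'. After: A=6 B=5 C=0 D=0 ZF=0 PC=7
Step 11: PC=7 exec 'MOV A, 4'. After: A=4 B=5 C=0 D=0 ZF=0 PC=8
Step 12: PC=8 exec 'MOV B, 2'. After: A=4 B=2 C=0 D=0 ZF=0 PC=9
Step 13: PC=9 exec 'MOV D, 6'. After: A=4 B=2 C=0 D=6 ZF=0 PC=10
Step 14: PC=10 exec 'ADD A, 6'. After: A=10 B=2 C=0 D=6 ZF=0 PC=11
Step 15: PC=11 exec 'MOV A, 3'. After: A=3 B=2 C=0 D=6 ZF=0 PC=12
Step 16: PC=12 exec 'MOV D, 5'. After: A=3 B=2 C=0 D=5 ZF=0 PC=13
Step 17: PC=13 exec 'HALT'. After: A=3 B=2 C=0 D=5 ZF=0 PC=13 HALTED

Answer: 3 2 0 5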